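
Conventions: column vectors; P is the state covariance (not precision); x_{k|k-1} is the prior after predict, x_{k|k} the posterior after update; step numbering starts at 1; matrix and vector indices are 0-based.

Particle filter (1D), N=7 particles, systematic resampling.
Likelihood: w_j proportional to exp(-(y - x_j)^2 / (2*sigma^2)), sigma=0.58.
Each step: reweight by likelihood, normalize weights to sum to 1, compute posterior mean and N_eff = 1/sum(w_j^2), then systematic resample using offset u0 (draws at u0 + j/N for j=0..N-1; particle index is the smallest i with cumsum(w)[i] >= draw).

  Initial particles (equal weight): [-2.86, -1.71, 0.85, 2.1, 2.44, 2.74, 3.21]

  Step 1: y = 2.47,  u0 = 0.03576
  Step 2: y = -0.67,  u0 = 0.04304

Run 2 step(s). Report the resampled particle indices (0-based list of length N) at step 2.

step 1: w=[0.0000, 0.0000, 0.0064, 0.2570, 0.3145, 0.2826, 0.1396]  mean=2.5347  Neff=3.7832  idx=[3, 3, 4, 4, 5, 5, 6]
step 2: w=[0.4744, 0.4744, 0.0243, 0.0243, 0.0013, 0.0013, 0.0000]  mean=2.1182  Neff=2.2161  idx=[0, 0, 0, 0, 1, 1, 1]

resampled_idx = [0, 0, 0, 0, 1, 1, 1]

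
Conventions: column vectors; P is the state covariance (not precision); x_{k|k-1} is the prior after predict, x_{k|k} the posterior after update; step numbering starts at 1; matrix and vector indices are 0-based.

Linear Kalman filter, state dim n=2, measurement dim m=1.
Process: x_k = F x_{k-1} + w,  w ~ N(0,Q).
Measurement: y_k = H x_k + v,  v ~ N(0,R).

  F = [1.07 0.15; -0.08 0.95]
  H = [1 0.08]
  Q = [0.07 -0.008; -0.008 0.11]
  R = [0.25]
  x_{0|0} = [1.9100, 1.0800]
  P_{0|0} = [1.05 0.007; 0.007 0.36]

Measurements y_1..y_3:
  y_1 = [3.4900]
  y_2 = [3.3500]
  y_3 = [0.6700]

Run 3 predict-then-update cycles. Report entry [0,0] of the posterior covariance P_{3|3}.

step 1: x^-=[2.2057, 0.8732]  P^-=[1.2825 -0.0395; -0.0395 0.4406]  S=[1.5290]  K=[0.8367; -0.0028]  nu=[1.2144]  x^+=[3.2218, 0.8698]  P^+=[0.2121 -0.0359; -0.0359 0.4405]
step 2: x^-=[3.5778, 0.5685]  P^-=[0.3112 0.0005; 0.0005 0.5144]  S=[0.5645]  K=[0.5512; 0.0738]  nu=[-0.2733]  x^+=[3.4272, 0.5484]  P^+=[0.1396 -0.0225; -0.0225 0.5113]
step 3: x^-=[3.7493, 0.2468]  P^-=[0.2341 0.0304; 0.0304 0.5758]  S=[0.4927]  K=[0.4802; 0.1551]  nu=[-3.0991]  x^+=[2.2613, -0.2339]  P^+=[0.1205 -0.0063; -0.0063 0.5639]

P_post[0,0] = 0.1205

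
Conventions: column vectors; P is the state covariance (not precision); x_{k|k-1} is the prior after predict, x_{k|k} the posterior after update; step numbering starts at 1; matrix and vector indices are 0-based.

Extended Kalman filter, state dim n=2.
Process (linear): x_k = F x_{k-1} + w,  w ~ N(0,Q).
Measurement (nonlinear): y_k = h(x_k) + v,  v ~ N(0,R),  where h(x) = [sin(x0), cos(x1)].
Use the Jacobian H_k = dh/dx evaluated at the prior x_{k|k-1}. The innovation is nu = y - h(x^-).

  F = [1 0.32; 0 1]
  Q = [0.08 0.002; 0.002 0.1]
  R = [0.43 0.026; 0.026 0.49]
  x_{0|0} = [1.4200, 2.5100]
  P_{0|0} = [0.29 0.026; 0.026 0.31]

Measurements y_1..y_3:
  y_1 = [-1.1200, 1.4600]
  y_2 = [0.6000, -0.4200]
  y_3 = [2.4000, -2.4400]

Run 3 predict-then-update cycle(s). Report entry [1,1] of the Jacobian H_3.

H_jac[1,1] = -0.9723

step 1: x^-=[2.2232, 2.5100]  P^-=[0.4184 0.1272; 0.1272 0.4100]  H_jac=[-0.6071 0.0000; 0.0000 -0.5904]  S=[0.5842 0.0716; 0.0716 0.6329]  K=[-0.4261 -0.0705; -0.0865 -0.3727]  nu=[-1.9146, 2.2671]  x^+=[2.8794, 1.8307]  P^+=[0.3049 0.0772; 0.0772 0.3131]
step 2: x^-=[3.4652, 1.8307]  P^-=[0.4663 0.1794; 0.1794 0.4131]  H_jac=[-0.9481 0.0000; 0.0000 -0.9664]  S=[0.8492 0.1904; 0.1904 0.8758]  K=[-0.5007 -0.0891; -0.1032 -0.4334]  nu=[0.9180, -0.1630]  x^+=[3.0201, 1.8067]  P^+=[0.2295 0.0587; 0.0587 0.2225]
step 3: x^-=[3.5983, 1.8067]  P^-=[0.3699 0.1319; 0.1319 0.3225]  H_jac=[-0.8975 0.0000; 0.0000 -0.9723]  S=[0.7279 0.1411; 0.1411 0.7949]  K=[-0.4399 -0.0832; -0.0892 -0.3787]  nu=[2.8410, -2.2063]  x^+=[2.5322, 2.3887]  P^+=[0.2132 0.0537; 0.0537 0.1932]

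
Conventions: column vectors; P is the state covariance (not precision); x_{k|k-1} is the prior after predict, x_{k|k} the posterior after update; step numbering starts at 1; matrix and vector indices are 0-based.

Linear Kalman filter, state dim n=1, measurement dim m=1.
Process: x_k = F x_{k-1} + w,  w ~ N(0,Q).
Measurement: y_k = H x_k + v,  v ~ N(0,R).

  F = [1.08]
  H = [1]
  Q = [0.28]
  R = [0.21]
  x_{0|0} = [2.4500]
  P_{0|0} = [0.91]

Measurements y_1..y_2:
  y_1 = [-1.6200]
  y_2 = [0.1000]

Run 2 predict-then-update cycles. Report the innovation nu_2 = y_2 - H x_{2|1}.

step 1: x^-=[2.6460]  P^-=[1.3414]  S=[1.5514]  K=[0.8646]  nu=[-4.2660]  x^+=[-1.0426]  P^+=[0.1816]
step 2: x^-=[-1.1260]  P^-=[0.4918]  S=[0.7018]  K=[0.7008]  nu=[1.2260]  x^+=[-0.2669]  P^+=[0.1472]

innov = [1.2260]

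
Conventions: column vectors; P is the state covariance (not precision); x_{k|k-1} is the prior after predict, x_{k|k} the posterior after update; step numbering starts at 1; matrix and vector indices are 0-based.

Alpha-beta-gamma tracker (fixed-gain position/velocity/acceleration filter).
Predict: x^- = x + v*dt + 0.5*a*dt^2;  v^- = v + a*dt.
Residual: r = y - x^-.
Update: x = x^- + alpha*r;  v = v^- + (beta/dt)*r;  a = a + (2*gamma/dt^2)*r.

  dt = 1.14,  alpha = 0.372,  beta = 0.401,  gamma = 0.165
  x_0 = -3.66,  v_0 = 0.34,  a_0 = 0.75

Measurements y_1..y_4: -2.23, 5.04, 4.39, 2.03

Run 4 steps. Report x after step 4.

x_post = 9.5360

step 1: x_pred=-2.7851  r=0.5551  x^+=-2.5786  v^+=1.3902  a^+=0.8909
step 2: x_pred=-0.4148  r=5.4548  x^+=1.6144  v^+=4.3247  a^+=2.2760
step 3: x_pred=8.0235  r=-3.6335  x^+=6.6718  v^+=5.6412  a^+=1.3534
step 4: x_pred=13.9823  r=-11.9523  x^+=9.5360  v^+=2.9799  a^+=-1.6816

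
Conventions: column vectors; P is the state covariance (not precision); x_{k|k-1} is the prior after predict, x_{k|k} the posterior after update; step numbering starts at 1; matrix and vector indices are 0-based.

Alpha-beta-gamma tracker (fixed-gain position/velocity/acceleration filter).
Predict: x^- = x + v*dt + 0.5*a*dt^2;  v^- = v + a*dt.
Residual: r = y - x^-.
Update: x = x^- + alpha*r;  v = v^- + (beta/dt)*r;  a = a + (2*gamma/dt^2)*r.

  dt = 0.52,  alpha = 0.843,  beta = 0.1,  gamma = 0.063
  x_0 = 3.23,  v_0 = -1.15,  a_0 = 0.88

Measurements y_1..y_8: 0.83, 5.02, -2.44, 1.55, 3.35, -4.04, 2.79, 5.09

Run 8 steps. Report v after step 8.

step 1: x_pred=2.7510  r=-1.9210  x^+=1.1316  v^+=-1.0618  a^+=-0.0151
step 2: x_pred=0.5774  r=4.4426  x^+=4.3225  v^+=-0.2153  a^+=2.0550
step 3: x_pred=4.4884  r=-6.9284  x^+=-1.3522  v^+=-0.4791  a^+=-1.1734
step 4: x_pred=-1.7600  r=3.3100  x^+=1.0303  v^+=-0.4528  a^+=0.3690
step 5: x_pred=0.8448  r=2.5052  x^+=2.9567  v^+=0.2209  a^+=1.5363
step 6: x_pred=3.2792  r=-7.3192  x^+=-2.8909  v^+=-0.3878  a^+=-1.8743
step 7: x_pred=-3.3459  r=6.1359  x^+=1.8267  v^+=-0.1824  a^+=0.9849
step 8: x_pred=1.8650  r=3.2250  x^+=4.5837  v^+=0.9499  a^+=2.4877

v_post = 0.9499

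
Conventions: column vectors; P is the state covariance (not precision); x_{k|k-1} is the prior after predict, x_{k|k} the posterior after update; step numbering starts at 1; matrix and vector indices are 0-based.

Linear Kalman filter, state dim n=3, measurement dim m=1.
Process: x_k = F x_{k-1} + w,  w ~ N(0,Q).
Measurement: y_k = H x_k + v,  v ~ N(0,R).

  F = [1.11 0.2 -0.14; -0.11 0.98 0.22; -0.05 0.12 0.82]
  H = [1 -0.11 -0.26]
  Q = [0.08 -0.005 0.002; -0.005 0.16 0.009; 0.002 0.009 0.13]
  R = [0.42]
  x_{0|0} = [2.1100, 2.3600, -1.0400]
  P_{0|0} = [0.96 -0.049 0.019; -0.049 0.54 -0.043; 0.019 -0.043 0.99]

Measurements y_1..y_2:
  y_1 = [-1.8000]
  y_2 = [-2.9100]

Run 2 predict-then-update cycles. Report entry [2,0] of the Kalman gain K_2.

step 1: x^-=[2.9597, 1.8519, -0.6751]  P^-=[1.2786 -0.0902 -0.1469; -0.0902 0.7293 0.2218; -0.1469 0.2218 0.7964]  S=[1.8701]  K=[0.7094; -0.1219; -0.2023]  nu=[-4.7315]  x^+=[-0.3968, 2.4289, 0.2822]  P^+=[0.3374 0.0716 0.1215; 0.0716 0.7014 0.1757; 0.1215 0.1757 0.7199]
step 2: x^-=[0.0058, 2.4860, 0.5427]  P^-=[0.5221 0.1606 0.0636; 0.1606 0.9270 0.3523; 0.0636 0.3523 0.6487]  S=[0.9489]  K=[0.5142; -0.0347; -0.1516]  nu=[-2.5012]  x^+=[-1.2803, 2.5729, 0.9218]  P^+=[0.2712 0.1776 0.1375; 0.1776 0.9259 0.3473; 0.1375 0.3473 0.6269]

K[2,0] = -0.1516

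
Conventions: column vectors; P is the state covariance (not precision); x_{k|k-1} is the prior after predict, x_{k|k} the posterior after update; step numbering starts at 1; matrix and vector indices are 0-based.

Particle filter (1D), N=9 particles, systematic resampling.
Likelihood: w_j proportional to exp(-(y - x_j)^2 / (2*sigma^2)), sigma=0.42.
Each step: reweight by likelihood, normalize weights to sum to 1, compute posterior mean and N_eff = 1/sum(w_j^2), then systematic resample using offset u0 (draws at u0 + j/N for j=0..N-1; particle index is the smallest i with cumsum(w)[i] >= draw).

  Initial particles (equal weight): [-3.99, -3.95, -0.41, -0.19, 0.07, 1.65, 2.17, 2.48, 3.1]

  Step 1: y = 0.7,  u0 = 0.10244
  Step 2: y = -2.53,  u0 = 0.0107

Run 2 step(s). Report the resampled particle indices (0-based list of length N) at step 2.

resampled_idx = [0, 0, 0, 0, 0, 1, 1, 1, 1]

step 1: w=[0.0000, 0.0000, 0.0563, 0.1959, 0.6004, 0.1432, 0.0040, 0.0002, 0.0000]  mean=0.2274  Neff=2.3669  idx=[3, 3, 4, 4, 4, 4, 4, 5, 5]
step 2: w=[0.4692, 0.4692, 0.0123, 0.0123, 0.0123, 0.0123, 0.0123, 0.0000, 0.0000]  mean=-0.1740  Neff=2.2671  idx=[0, 0, 0, 0, 0, 1, 1, 1, 1]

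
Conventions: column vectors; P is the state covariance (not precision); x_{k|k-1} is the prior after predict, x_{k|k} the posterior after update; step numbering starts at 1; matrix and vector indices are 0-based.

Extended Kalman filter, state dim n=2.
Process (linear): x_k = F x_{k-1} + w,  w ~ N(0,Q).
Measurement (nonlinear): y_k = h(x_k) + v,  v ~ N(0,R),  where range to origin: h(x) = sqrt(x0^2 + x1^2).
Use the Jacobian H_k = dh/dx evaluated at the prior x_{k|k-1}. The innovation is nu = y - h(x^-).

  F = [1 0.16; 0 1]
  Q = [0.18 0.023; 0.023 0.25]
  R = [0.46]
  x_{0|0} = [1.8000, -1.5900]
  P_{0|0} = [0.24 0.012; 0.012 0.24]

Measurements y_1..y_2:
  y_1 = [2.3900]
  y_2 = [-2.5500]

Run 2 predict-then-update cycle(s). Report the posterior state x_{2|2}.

x_post = [0.3018, 0.2345]

step 1: x^-=[1.5456, -1.5900]  P^-=[0.4300 0.0734; 0.0734 0.4900]  H_jac=[0.6970 -0.7170]  S=[0.8475]  K=[0.2915; -0.3542]  nu=[0.1726]  x^+=[1.5959, -1.6511]  P^+=[0.3579 0.1609; 0.1609 0.3837]
step 2: x^-=[1.3317, -1.6511]  P^-=[0.5993 0.2453; 0.2453 0.6337]  H_jac=[0.6278 -0.7784]  S=[0.8404]  K=[0.2205; -0.4037]  nu=[-4.6713]  x^+=[0.3018, 0.2345]  P^+=[0.5584 0.3201; 0.3201 0.4967]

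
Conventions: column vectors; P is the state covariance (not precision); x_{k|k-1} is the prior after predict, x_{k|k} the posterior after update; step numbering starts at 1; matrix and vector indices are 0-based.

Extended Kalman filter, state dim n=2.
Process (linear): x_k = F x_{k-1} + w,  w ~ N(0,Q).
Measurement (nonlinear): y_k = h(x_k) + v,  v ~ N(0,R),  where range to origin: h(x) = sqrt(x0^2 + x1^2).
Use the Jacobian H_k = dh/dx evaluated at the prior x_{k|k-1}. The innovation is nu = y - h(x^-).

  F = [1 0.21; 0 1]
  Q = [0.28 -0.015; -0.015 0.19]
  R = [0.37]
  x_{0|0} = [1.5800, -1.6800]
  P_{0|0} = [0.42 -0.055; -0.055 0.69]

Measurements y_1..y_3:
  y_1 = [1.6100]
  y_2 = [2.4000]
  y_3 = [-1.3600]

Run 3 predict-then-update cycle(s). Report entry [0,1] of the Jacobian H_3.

step 1: x^-=[1.2272, -1.6800]  P^-=[0.7073 0.0749; 0.0749 0.8800]  H_jac=[0.5899 -0.8075]  S=[1.1186]  K=[0.3189; -0.5958]  nu=[-0.4705]  x^+=[1.0771, -1.3997]  P^+=[0.5936 0.2874; 0.2874 0.4830]
step 2: x^-=[0.7832, -1.3997]  P^-=[1.0156 0.3739; 0.3739 0.6730]  H_jac=[0.4883 -0.8727]  S=[0.8060]  K=[0.2105; -0.5021]  nu=[0.7961]  x^+=[0.9508, -1.7994]  P^+=[0.9799 0.4590; 0.4590 0.4698]
step 3: x^-=[0.5729, -1.7994]  P^-=[1.4734 0.5427; 0.5427 0.6598]  H_jac=[0.3034 -0.9529]  S=[0.7909]  K=[-0.0887; -0.5867]  nu=[-3.2484]  x^+=[0.8609, 0.1065]  P^+=[1.4672 0.5016; 0.5016 0.3875]

H_jac[0,1] = -0.9529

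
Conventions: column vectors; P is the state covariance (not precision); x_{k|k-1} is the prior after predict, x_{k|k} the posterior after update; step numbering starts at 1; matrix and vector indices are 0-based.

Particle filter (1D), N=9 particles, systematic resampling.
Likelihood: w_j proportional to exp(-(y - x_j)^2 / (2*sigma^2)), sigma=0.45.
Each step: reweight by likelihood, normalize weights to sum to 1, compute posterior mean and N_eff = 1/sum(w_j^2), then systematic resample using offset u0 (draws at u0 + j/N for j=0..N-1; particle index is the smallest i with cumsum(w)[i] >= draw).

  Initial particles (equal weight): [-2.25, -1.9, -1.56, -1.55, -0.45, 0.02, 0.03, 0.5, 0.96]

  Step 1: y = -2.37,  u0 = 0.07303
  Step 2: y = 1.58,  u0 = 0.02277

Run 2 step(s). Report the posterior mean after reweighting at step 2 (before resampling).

post_mean = -1.5565

step 1: w=[0.4993, 0.2999, 0.1024, 0.0984, 0.0001, 0.0000, 0.0000, 0.0000, 0.0000]  mean=-2.0054  Neff=2.7824  idx=[0, 0, 0, 0, 1, 1, 1, 2, 3]
step 2: w=[0.0000, 0.0000, 0.0000, 0.0000, 0.0018, 0.0018, 0.0018, 0.4589, 0.5358]  mean=-1.5565  Neff=2.0094  idx=[7, 7, 7, 7, 8, 8, 8, 8, 8]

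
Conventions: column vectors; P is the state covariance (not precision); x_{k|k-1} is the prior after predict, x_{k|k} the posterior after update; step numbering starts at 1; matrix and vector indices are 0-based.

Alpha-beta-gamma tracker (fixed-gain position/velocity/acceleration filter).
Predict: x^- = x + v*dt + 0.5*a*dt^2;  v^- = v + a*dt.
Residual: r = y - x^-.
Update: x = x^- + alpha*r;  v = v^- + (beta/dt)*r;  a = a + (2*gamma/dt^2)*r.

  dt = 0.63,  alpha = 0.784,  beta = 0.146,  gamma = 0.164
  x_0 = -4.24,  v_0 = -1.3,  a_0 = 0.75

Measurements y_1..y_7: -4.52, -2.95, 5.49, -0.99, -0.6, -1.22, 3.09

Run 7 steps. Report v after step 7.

step 1: x_pred=-4.9102  r=0.3902  x^+=-4.6043  v^+=-0.7371  a^+=1.0724
step 2: x_pred=-4.8558  r=1.9058  x^+=-3.3617  v^+=0.3802  a^+=2.6474
step 3: x_pred=-2.5967  r=8.0867  x^+=3.7433  v^+=3.9222  a^+=9.3303
step 4: x_pred=8.0658  r=-9.0558  x^+=0.9661  v^+=7.7016  a^+=1.8466
step 5: x_pred=6.1845  r=-6.7845  x^+=0.8655  v^+=7.2926  a^+=-3.7602
step 6: x_pred=4.7136  r=-5.9336  x^+=0.0617  v^+=3.5486  a^+=-8.6638
step 7: x_pred=0.5780  r=2.5120  x^+=2.5474  v^+=-1.3274  a^+=-6.5878

v_post = -1.3274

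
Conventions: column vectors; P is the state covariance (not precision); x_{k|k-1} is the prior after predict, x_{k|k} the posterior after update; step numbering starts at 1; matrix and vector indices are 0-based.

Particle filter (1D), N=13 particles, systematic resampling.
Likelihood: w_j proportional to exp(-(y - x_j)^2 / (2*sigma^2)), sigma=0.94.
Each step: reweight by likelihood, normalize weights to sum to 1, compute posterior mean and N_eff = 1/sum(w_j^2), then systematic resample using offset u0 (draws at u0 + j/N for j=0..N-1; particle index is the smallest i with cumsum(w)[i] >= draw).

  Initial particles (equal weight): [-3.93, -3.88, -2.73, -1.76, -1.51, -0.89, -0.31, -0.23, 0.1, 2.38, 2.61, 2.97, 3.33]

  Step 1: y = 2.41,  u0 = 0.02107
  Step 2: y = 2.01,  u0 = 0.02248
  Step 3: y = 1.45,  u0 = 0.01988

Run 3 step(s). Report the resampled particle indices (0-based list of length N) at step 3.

step 1: w=[0.0000, 0.0000, 0.0000, 0.0000, 0.0000, 0.0006, 0.0043, 0.0055, 0.0139, 0.2840, 0.2778, 0.2379, 0.1760]  mean=2.6916  Neff=4.0715  idx=[8, 9, 9, 9, 10, 10, 10, 10, 11, 11, 11, 12, 12]
step 2: w=[0.0146, 0.1065, 0.1065, 0.1065, 0.0938, 0.0938, 0.0938, 0.0938, 0.0683, 0.0683, 0.0683, 0.0429, 0.0429]  mean=2.6355  Neff=11.4804  idx=[1, 1, 2, 3, 3, 4, 5, 6, 7, 8, 9, 10, 11]
step 3: w=[0.1043, 0.1043, 0.1043, 0.1043, 0.1043, 0.0794, 0.0794, 0.0794, 0.0794, 0.0460, 0.0460, 0.0460, 0.0230]  mean=2.5564  Neff=11.5667  idx=[0, 0, 1, 2, 3, 3, 4, 5, 6, 7, 8, 9, 11]

resampled_idx = [0, 0, 1, 2, 3, 3, 4, 5, 6, 7, 8, 9, 11]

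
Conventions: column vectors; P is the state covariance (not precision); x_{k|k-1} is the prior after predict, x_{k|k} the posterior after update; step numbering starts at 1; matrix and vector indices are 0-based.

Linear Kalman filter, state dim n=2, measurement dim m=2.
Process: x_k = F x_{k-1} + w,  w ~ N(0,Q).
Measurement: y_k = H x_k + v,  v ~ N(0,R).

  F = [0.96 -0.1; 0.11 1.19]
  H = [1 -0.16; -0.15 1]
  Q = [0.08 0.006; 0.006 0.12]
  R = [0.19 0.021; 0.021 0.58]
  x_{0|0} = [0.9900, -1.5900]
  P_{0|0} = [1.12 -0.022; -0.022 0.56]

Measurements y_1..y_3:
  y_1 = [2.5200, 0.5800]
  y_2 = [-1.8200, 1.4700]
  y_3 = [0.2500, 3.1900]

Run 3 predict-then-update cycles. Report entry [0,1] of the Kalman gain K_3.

K[0,1] = 0.0370

step 1: x^-=[1.1094, -1.7832]  P^-=[1.1220 0.0327; 0.0327 0.9208]  S=[1.3251 -0.2611; -0.2611 1.5162]  K=[0.8541 0.0577; 0.0337 0.6099]  nu=[1.1253, 2.5296]  x^+=[2.2165, -0.2026]  P^+=[0.1759 0.0778; 0.0778 0.3661]
step 2: x^-=[2.1481, 0.0028]  P^-=[0.2309 0.0690; 0.0690 0.6609]  S=[0.4157 -0.0487; -0.0487 1.2254]  K=[0.5346 0.0493; -0.0263 0.5299]  nu=[-3.9676, 1.7895]  x^+=[0.1152, 1.0552]  P^+=[0.1117 0.0566; 0.0566 0.3153]
step 3: x^-=[0.0051, 1.2683]  P^-=[0.1752 0.0443; 0.0443 0.5826]  S=[0.3659 -0.0531; -0.0531 1.1532]  K=[0.4648 0.0370; -0.0616 0.4966]  nu=[0.4478, 1.9225]  x^+=[0.2844, 2.1954]  P^+=[0.0964 0.0457; 0.0457 0.2936]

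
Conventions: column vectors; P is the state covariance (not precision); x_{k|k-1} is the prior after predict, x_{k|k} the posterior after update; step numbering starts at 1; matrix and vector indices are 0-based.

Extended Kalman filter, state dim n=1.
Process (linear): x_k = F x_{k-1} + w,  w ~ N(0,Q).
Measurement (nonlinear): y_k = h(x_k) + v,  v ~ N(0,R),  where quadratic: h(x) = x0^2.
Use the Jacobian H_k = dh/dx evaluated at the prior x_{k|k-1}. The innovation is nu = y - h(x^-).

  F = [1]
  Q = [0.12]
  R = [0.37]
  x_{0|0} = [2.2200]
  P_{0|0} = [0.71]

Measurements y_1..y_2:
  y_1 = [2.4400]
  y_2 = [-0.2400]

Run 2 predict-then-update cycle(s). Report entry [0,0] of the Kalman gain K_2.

step 1: x^-=[2.2200]  P^-=[0.8300]  H_jac=[4.4400]  S=[16.7323]  K=[0.2202]  nu=[-2.4884]  x^+=[1.6719]  P^+=[0.0184]
step 2: x^-=[1.6719]  P^-=[0.1384]  H_jac=[3.3439]  S=[1.9170]  K=[0.2413]  nu=[-3.0354]  x^+=[0.9394]  P^+=[0.0267]

K[0,0] = 0.2413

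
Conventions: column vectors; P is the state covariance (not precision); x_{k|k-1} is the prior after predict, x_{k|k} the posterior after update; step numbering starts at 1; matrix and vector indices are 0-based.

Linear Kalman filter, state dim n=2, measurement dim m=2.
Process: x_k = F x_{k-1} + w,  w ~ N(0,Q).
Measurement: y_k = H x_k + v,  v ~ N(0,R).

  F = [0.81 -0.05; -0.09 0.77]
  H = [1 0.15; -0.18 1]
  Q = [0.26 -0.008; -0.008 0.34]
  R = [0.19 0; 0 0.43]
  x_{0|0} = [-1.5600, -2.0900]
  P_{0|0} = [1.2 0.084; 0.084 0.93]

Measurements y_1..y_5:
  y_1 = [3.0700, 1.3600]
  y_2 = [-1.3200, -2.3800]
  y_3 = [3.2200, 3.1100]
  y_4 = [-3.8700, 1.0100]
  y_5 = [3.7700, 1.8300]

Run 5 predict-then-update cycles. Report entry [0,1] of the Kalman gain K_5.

K[0,1] = -0.0876

step 1: x^-=[-1.1591, -1.4689]  P^-=[1.0428 -0.0785; -0.0785 0.8895]  S=[1.2293 -0.1307; -0.1307 1.3815]  K=[0.8266 -0.1145; 0.1154 0.6650]  nu=[4.4494, 2.6203]  x^+=[2.2186, 0.7868]  P^+=[0.1601 -0.0204; -0.0204 0.2823]
step 2: x^-=[1.7577, 0.4062]  P^-=[0.3674 -0.0434; -0.0434 0.5115]  S=[0.5559 -0.0316; -0.0316 0.9690]  K=[0.6440 -0.0920; 0.0906 0.5389]  nu=[-3.1386, -2.4698]  x^+=[-0.0363, -1.2092]  P^+=[0.1249 -0.0171; -0.0171 0.2286]
step 3: x^-=[0.0311, -0.9278]  P^-=[0.3439 -0.0366; -0.0366 0.4789]  S=[0.5337 -0.0257; -0.0257 0.9333]  K=[0.6298 -0.0882; 0.0911 0.5228]  nu=[3.3281, 4.0434]  x^+=[1.7705, 1.4893]  P^+=[0.1221 -0.0160; -0.0160 0.2219]
step 4: x^-=[1.3596, 0.9874]  P^-=[0.3419 -0.0355; -0.0355 0.4748]  S=[0.5320 -0.0248; -0.0248 0.9286]  K=[0.6287 -0.0877; 0.0915 0.5206]  nu=[-5.3777, 0.2673]  x^+=[-2.0446, 0.6345]  P^+=[0.1218 -0.0158; -0.0158 0.2210]
step 5: x^-=[-1.6879, 0.6726]  P^-=[0.3418 -0.0353; -0.0353 0.4742]  S=[0.5318 -0.0247; -0.0247 0.9280]  K=[0.6286 -0.0876; 0.0916 0.5203]  nu=[5.3570, 0.8536]  x^+=[1.6046, 1.6073]  P^+=[0.1218 -0.0157; -0.0157 0.2209]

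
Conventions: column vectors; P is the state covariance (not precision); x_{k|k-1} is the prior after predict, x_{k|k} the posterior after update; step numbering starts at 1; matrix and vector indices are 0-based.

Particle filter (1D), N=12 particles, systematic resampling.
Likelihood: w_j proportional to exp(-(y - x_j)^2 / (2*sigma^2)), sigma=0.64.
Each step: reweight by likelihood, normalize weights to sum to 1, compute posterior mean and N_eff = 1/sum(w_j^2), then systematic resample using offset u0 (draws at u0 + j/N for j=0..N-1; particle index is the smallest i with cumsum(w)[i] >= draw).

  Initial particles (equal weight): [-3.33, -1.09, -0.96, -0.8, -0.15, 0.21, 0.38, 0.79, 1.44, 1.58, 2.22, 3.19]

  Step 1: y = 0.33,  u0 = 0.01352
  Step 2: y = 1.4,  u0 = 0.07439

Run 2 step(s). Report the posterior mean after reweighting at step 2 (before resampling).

step 1: w=[0.0000, 0.0198, 0.0304, 0.0487, 0.1748, 0.2276, 0.2309, 0.1789, 0.0515, 0.0344, 0.0030, 0.0000]  mean=0.2960  Neff=5.7065  idx=[1, 3, 4, 4, 5, 5, 6, 6, 6, 7, 7, 8]
step 2: w=[0.0001, 0.0008, 0.0149, 0.0149, 0.0497, 0.0497, 0.0785, 0.0785, 0.0785, 0.1776, 0.1776, 0.2792]  mean=0.7878  Neff=6.0644  idx=[4, 6, 7, 8, 9, 9, 10, 10, 11, 11, 11, 11]

post_mean = 0.7878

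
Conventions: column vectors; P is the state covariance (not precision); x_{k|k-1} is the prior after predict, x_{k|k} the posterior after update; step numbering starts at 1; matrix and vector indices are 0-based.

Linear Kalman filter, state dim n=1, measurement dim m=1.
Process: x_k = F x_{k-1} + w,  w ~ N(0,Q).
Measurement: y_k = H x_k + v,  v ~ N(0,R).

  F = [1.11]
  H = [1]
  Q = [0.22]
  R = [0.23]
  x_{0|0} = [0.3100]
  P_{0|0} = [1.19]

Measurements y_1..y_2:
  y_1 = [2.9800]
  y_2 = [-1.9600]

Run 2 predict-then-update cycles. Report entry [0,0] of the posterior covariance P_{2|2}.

P_post[0,0] = 0.1544

step 1: x^-=[0.3441]  P^-=[1.6862]  S=[1.9162]  K=[0.8800]  nu=[2.6359]  x^+=[2.6636]  P^+=[0.2024]
step 2: x^-=[2.9566]  P^-=[0.4694]  S=[0.6994]  K=[0.6711]  nu=[-4.9166]  x^+=[-0.3431]  P^+=[0.1544]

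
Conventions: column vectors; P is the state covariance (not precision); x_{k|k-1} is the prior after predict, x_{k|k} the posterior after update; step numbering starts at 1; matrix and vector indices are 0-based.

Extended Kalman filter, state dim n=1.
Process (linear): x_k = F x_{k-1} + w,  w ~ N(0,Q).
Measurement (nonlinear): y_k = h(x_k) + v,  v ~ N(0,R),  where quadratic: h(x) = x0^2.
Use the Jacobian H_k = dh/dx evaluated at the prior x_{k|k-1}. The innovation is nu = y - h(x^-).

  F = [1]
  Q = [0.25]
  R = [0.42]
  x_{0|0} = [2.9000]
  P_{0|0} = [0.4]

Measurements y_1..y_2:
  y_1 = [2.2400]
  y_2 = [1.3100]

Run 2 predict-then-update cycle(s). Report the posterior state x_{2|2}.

step 1: x^-=[2.9000]  P^-=[0.6500]  H_jac=[5.8000]  S=[22.2860]  K=[0.1692]  nu=[-6.1700]  x^+=[1.8563]  P^+=[0.0122]
step 2: x^-=[1.8563]  P^-=[0.2622]  H_jac=[3.7125]  S=[4.0345]  K=[0.2413]  nu=[-2.1357]  x^+=[1.3409]  P^+=[0.0273]

x_post = [1.3409]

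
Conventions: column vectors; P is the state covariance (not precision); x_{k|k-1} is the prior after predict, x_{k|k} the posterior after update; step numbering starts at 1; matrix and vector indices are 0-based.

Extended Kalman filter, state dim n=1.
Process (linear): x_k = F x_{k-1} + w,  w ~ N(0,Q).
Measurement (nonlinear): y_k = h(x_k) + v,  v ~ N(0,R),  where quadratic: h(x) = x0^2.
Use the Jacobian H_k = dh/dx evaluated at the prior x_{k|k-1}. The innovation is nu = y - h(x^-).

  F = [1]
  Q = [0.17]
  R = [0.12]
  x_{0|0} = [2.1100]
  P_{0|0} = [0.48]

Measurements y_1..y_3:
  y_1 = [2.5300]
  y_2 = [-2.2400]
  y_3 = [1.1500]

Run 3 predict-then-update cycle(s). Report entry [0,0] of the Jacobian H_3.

H_jac[0,0] = 0.4840

step 1: x^-=[2.1100]  P^-=[0.6500]  H_jac=[4.2200]  S=[11.6955]  K=[0.2345]  nu=[-1.9221]  x^+=[1.6592]  P^+=[0.0067]
step 2: x^-=[1.6592]  P^-=[0.1767]  H_jac=[3.3184]  S=[2.0654]  K=[0.2838]  nu=[-4.9929]  x^+=[0.2420]  P^+=[0.0103]
step 3: x^-=[0.2420]  P^-=[0.1803]  H_jac=[0.4840]  S=[0.1622]  K=[0.5378]  nu=[1.0914]  x^+=[0.8290]  P^+=[0.1333]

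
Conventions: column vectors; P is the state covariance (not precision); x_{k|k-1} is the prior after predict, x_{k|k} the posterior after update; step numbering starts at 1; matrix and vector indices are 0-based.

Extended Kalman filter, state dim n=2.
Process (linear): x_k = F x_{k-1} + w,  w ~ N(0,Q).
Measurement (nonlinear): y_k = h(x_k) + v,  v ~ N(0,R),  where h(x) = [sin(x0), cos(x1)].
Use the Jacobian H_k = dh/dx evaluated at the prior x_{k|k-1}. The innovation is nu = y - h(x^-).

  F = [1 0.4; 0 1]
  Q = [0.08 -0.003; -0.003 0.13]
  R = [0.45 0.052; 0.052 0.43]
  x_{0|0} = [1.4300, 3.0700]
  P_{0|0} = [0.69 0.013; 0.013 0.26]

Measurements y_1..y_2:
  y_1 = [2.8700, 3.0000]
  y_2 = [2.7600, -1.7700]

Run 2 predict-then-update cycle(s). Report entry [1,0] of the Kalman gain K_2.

K[1,0] = -0.1302

step 1: x^-=[2.6580, 3.0700]  P^-=[0.8220 0.1140; 0.1140 0.3900]  H_jac=[-0.8853 0.0000; 0.0000 -0.0715]  S=[1.0943 0.0592; 0.0592 0.4320]  K=[-0.6690 0.0728; -0.0894 -0.0523]  nu=[2.4050, 3.9974]  x^+=[1.3402, 2.6458]  P^+=[0.3358 0.0485; 0.0485 0.3795]
step 2: x^-=[2.3986, 2.6458]  P^-=[0.5153 0.1973; 0.1973 0.5095]  H_jac=[-0.7364 0.0000; 0.0000 -0.4757]  S=[0.7294 0.1211; 0.1211 0.5453]  K=[-0.5105 -0.0588; -0.1302 -0.4156]  nu=[2.0835, -0.8904]  x^+=[1.3873, 2.7446]  P^+=[0.3161 0.1089; 0.1089 0.3899]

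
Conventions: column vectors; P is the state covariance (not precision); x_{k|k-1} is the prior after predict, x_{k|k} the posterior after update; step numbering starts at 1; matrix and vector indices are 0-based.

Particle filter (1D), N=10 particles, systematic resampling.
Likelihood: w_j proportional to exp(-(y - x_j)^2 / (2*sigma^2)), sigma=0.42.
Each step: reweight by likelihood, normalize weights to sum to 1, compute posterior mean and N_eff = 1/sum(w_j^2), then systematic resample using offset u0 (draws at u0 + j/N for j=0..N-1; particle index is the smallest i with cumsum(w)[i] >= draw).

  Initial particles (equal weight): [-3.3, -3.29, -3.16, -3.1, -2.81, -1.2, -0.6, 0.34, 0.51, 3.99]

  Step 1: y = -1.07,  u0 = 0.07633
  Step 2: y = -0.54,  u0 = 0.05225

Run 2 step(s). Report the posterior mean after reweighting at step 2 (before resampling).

step 1: w=[0.0000, 0.0000, 0.0000, 0.0000, 0.0001, 0.6387, 0.3582, 0.0024, 0.0006, 0.0000]  mean=-0.9806  Neff=1.8648  idx=[5, 5, 5, 5, 5, 5, 6, 6, 6, 6]
step 2: w=[0.0510, 0.0510, 0.0510, 0.0510, 0.0510, 0.0510, 0.1735, 0.1735, 0.1735, 0.1735]  mean=-0.7836  Neff=7.3517  idx=[1, 2, 4, 6, 6, 7, 7, 8, 9, 9]

post_mean = -0.7836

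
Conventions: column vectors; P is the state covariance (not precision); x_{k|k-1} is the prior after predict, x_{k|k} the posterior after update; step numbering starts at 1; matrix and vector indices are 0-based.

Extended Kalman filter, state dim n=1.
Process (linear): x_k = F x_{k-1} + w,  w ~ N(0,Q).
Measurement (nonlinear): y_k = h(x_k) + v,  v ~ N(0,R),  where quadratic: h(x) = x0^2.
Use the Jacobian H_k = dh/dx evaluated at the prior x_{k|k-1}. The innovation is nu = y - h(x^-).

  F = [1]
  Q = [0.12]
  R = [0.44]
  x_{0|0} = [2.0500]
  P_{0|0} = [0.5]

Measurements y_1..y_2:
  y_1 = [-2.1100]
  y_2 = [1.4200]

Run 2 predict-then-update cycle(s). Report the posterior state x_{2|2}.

x_post = [0.8607]

step 1: x^-=[2.0500]  P^-=[0.6200]  H_jac=[4.1000]  S=[10.8622]  K=[0.2340]  nu=[-6.3125]  x^+=[0.5727]  P^+=[0.0251]
step 2: x^-=[0.5727]  P^-=[0.1451]  H_jac=[1.1455]  S=[0.6304]  K=[0.2637]  nu=[1.0920]  x^+=[0.8607]  P^+=[0.1013]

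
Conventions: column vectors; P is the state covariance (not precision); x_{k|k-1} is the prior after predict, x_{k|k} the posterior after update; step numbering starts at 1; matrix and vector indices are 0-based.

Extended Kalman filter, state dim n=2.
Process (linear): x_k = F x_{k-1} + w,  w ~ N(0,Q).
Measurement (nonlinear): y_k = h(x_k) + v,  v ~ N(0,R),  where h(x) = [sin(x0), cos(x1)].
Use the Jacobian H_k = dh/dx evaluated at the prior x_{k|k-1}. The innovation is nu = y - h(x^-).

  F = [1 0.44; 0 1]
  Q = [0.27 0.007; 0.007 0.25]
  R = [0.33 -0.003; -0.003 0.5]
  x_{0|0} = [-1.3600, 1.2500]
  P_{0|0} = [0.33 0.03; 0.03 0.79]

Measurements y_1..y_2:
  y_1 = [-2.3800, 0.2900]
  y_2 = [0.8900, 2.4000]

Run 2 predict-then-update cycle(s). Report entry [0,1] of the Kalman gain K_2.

K[0,1] = -0.2088

step 1: x^-=[-0.8100, 1.2500]  P^-=[0.7793 0.3846; 0.3846 1.0400]  H_jac=[0.6895 0.0000; 0.0000 -0.9490]  S=[0.7005 -0.2547; -0.2547 1.4366]  K=[0.7212 -0.1262; 0.1377 -0.6626]  nu=[-1.6557, -0.0253]  x^+=[-2.0009, 1.0388]  P^+=[0.3457 0.0688; 0.0688 0.3495]
step 2: x^-=[-1.5439, 1.0388]  P^-=[0.7439 0.2296; 0.2296 0.5995]  H_jac=[0.0269 0.0000; 0.0000 -0.8618]  S=[0.3305 -0.0083; -0.0083 0.9453]  K=[0.0554 -0.2088; 0.0049 -0.5466]  nu=[1.8896, 1.8928]  x^+=[-1.8345, 0.0137]  P^+=[0.7015 0.1213; 0.1213 0.3171]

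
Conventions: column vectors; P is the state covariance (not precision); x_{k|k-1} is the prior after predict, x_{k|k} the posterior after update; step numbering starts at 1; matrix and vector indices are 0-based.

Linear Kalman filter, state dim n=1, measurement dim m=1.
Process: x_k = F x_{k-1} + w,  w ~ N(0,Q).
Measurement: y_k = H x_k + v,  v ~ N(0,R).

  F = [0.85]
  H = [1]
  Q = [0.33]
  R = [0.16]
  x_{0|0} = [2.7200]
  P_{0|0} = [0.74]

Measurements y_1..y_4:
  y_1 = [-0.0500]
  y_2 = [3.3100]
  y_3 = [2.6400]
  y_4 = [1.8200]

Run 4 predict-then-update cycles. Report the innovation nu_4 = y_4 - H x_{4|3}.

step 1: x^-=[2.3120]  P^-=[0.8646]  S=[1.0246]  K=[0.8438]  nu=[-2.3620]  x^+=[0.3188]  P^+=[0.1350]
step 2: x^-=[0.2710]  P^-=[0.4275]  S=[0.5875]  K=[0.7277]  nu=[3.0390]  x^+=[2.4824]  P^+=[0.1164]
step 3: x^-=[2.1101]  P^-=[0.4141]  S=[0.5741]  K=[0.7213]  nu=[0.5299]  x^+=[2.4923]  P^+=[0.1154]
step 4: x^-=[2.1185]  P^-=[0.4134]  S=[0.5734]  K=[0.7210]  nu=[-0.2985]  x^+=[1.9033]  P^+=[0.1154]

innov = [-0.2985]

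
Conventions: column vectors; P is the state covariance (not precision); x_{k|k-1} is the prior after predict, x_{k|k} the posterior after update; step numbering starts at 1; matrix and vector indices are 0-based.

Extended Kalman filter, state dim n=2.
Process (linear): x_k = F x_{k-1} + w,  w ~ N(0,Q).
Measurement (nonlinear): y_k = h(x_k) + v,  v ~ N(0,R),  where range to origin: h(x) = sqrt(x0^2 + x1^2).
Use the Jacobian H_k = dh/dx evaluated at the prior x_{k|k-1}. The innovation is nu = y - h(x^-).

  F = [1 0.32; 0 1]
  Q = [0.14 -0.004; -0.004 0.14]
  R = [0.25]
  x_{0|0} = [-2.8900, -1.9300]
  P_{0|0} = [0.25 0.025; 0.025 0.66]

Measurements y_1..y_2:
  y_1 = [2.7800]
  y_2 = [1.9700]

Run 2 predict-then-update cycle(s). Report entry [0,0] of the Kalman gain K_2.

K[0,0] = -0.5075

step 1: x^-=[-3.5076, -1.9300]  P^-=[0.4736 0.2322; 0.2322 0.8000]  H_jac=[-0.8761 -0.4821]  S=[0.9956]  K=[-0.5292; -0.5917]  nu=[-1.2235]  x^+=[-2.8601, -1.2060]  P^+=[0.1948 -0.0795; -0.0795 0.4514]
step 2: x^-=[-3.2461, -1.2060]  P^-=[0.3301 0.0609; 0.0609 0.5914]  H_jac=[-0.9374 -0.3483]  S=[0.6516]  K=[-0.5075; -0.4038]  nu=[-1.4929]  x^+=[-2.4885, -0.6033]  P^+=[0.1623 -0.0726; -0.0726 0.4852]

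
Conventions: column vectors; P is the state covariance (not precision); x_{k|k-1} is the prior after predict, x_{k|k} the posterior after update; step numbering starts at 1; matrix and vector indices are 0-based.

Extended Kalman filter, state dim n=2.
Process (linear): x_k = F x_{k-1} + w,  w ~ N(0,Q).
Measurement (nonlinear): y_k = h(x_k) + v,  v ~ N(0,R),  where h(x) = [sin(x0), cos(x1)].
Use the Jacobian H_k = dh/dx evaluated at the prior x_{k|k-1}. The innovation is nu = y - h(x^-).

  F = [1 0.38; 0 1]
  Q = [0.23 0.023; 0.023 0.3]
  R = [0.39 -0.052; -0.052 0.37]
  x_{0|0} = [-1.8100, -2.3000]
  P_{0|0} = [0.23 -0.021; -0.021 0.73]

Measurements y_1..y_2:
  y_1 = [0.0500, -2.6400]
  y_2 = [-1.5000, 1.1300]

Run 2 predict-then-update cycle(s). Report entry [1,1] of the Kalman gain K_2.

K[1,1] = -0.6929

step 1: x^-=[-2.6840, -2.3000]  P^-=[0.5495 0.2794; 0.2794 1.0300]  H_jac=[-0.8971 0.0000; 0.0000 0.7457]  S=[0.8322 -0.2389; -0.2389 0.9428]  K=[-0.5704 0.0765; -0.0726 0.7963]  nu=[0.4918, -1.9737]  x^+=[-3.1154, -3.9074]  P^+=[0.2524 0.0777; 0.0777 0.4002]
step 2: x^-=[-4.6002, -3.9074]  P^-=[0.5992 0.2528; 0.2528 0.7002]  H_jac=[-0.1119 0.0000; 0.0000 -0.6931]  S=[0.3975 -0.0324; -0.0324 0.7064]  K=[-0.1897 -0.2567; -0.1276 -0.6929]  nu=[-2.4937, 1.8508]  x^+=[-4.6024, -4.8715]  P^+=[0.5415 0.1228; 0.1228 0.3603]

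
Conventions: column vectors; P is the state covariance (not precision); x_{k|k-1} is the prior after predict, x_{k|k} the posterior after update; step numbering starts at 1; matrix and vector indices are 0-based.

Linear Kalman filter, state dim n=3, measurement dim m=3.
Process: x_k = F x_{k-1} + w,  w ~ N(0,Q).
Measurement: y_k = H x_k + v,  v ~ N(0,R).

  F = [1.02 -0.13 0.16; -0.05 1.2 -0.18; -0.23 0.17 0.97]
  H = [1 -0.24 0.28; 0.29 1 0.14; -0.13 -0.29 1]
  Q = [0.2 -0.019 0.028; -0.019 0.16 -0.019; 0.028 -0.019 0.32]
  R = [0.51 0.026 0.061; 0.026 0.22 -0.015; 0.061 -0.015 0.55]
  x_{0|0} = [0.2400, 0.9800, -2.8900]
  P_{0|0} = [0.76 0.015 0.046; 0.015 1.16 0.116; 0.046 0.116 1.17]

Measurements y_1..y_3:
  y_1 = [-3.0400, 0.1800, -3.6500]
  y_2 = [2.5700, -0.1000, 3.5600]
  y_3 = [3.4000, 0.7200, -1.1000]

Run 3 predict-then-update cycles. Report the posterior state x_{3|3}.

x_post = [1.8224, -0.1840, 0.1096]

step 1: x^-=[-0.3450, 1.6842, -2.6919]  P^-=[1.0465 -0.2378 0.0410; -0.2378 1.8191 0.1490; 0.0410 0.1490 1.5111]  S=[1.8968 -0.2233 0.5279; -0.2233 2.0639 -0.1654; 0.5279 -0.1654 2.1168]  K=[0.6448 0.0911 -0.1660; -0.2236 0.8304 -0.0436; 0.0611 0.2428 0.6947]  nu=[-1.5371, -1.0273, -0.5145]  x^+=[-1.3442, 1.1973, -3.3926]  P^+=[0.3167 -0.0489 -0.0263; -0.0489 0.1918 -0.0008; -0.0263 -0.0008 0.3785]
step 2: x^-=[-2.0695, 2.1146, -2.7781]  P^-=[0.5468 -0.1312 -0.0267; -0.1312 0.4550 -0.0291; -0.0267 -0.0291 0.7137]  S=[1.1909 -0.0318 0.2390; -0.0318 0.6485 -0.0747; 0.2390 -0.0747 1.3252]  K=[0.5074 0.0459 -0.1340; -0.1840 0.6229 -0.0404; 0.0455 0.1627 0.5486]  nu=[5.9249, -1.2255, 6.6823]  x^+=[-0.0147, -0.0085, 0.9577]  P^+=[0.2481 -0.0433 -0.0238; -0.0433 0.1463 -0.0060; -0.0238 -0.0060 0.2972]
step 3: x^-=[0.1393, -0.1819, 0.9309]  P^-=[0.4722 -0.1131 -0.0182; -0.1131 0.3882 -0.0325; -0.0182 -0.0325 0.6290]  S=[1.1023 -0.0228 0.2250; -0.0228 0.5841 -0.0692; 0.2250 -0.0692 1.2347]  K=[0.4741 0.0405 -0.1220; -0.1749 0.5891 -0.0407; 0.0476 0.1495 0.5187]  nu=[2.9564, 0.7312, -2.0656]  x^+=[1.8224, -0.1840, 0.1096]  P^+=[0.2313 -0.0411 -0.0206; -0.0411 0.1386 -0.0071; -0.0206 -0.0071 0.2812]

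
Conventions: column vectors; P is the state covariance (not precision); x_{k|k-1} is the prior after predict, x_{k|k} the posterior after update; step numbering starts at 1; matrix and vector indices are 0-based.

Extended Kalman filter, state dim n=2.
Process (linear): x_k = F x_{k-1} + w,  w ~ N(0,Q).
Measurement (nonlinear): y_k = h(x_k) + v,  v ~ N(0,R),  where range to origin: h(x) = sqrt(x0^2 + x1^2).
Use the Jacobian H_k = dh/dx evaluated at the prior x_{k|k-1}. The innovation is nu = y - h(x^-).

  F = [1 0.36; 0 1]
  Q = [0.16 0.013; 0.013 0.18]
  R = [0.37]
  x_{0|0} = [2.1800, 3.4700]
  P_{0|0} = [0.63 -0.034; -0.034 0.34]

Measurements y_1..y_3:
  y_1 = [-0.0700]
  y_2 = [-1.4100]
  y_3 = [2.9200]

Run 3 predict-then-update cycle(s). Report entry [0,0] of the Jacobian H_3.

H_jac[0,0] = -0.9930

step 1: x^-=[3.4292, 3.4700]  P^-=[0.8096 0.1014; 0.1014 0.5200]  H_jac=[0.7029 0.7113]  S=[1.1345]  K=[0.5652; 0.3888]  nu=[-4.9486]  x^+=[0.6323, 1.5458]  P^+=[0.4472 -0.1479; -0.1479 0.3485]
step 2: x^-=[1.1888, 1.5458]  P^-=[0.5458 -0.0095; -0.0095 0.5285]  H_jac=[0.6096 0.7927]  S=[0.8958]  K=[0.3631; 0.4612]  nu=[-3.3600]  x^+=[-0.0312, -0.0039]  P^+=[0.4277 -0.1595; -0.1595 0.3379]
step 3: x^-=[-0.0326, -0.0039]  P^-=[0.5167 -0.0248; -0.0248 0.5179]  H_jac=[-0.9930 -0.1184]  S=[0.8809]  K=[-0.5791; -0.0416]  nu=[2.8871]  x^+=[-1.7046, -0.1240]  P^+=[0.2213 -0.0461; -0.0461 0.5164]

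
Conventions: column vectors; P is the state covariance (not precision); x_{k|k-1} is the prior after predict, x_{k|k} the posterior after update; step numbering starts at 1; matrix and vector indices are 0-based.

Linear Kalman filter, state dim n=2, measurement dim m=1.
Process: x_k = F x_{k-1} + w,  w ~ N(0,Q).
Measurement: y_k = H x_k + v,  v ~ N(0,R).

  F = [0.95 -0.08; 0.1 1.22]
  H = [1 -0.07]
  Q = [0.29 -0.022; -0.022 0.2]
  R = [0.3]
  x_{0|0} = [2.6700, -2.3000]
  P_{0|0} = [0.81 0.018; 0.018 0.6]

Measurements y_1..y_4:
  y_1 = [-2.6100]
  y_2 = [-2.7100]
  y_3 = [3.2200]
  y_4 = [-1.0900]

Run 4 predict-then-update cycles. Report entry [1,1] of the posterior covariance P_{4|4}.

step 1: x^-=[2.7205, -2.5390]  P^-=[1.0221 0.0171; 0.0171 1.1055]  S=[1.3252]  K=[0.7704; -0.0455]  nu=[-5.5082]  x^+=[-1.5232, -2.2884]  P^+=[0.2356 0.0635; 0.0635 1.1028]
step 2: x^-=[-1.2640, -2.9442]  P^-=[0.5000 -0.0341; -0.0341 1.8593]  S=[0.8139]  K=[0.6173; -0.2018]  nu=[-1.6521]  x^+=[-2.2838, -2.6108]  P^+=[0.1899 0.0673; 0.0673 1.8261]
step 3: x^-=[-1.9607, -3.4135]  P^-=[0.4628 -0.1047; -0.1047 2.9363]  S=[0.7919]  K=[0.5937; -0.3918]  nu=[4.9418]  x^+=[0.9734, -5.3499]  P^+=[0.1837 0.0795; 0.0795 2.8147]
step 4: x^-=[1.3527, -6.4295]  P^-=[0.4617 -0.1878; -0.1878 4.4106]  S=[0.8096]  K=[0.5865; -0.6133]  nu=[-2.8928]  x^+=[-0.3440, -4.6554]  P^+=[0.1832 0.1034; 0.1034 4.1061]

P_post[1,1] = 4.1061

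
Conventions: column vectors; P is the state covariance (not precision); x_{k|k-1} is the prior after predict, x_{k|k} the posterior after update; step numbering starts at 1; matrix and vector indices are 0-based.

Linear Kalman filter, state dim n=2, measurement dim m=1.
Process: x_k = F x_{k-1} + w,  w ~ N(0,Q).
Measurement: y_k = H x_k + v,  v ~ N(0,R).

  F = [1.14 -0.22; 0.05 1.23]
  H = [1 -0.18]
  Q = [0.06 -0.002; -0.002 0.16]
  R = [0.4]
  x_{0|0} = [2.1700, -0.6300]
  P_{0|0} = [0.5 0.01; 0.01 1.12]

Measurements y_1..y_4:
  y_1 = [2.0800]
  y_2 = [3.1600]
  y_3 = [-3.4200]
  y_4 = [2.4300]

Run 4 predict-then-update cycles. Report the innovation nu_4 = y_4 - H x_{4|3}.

step 1: x^-=[2.6124, -0.6664]  P^-=[0.7590 -0.2627; -0.2627 1.8569]  S=[1.3137]  K=[0.6137; -0.4544]  nu=[-0.6524]  x^+=[2.2120, -0.3700]  P^+=[0.2642 0.1037; 0.1037 1.5857]
step 2: x^-=[2.6031, -0.3445]  P^-=[0.4280 -0.2718; -0.2718 2.5724]  S=[1.0092]  K=[0.4726; -0.7281]  nu=[0.4949]  x^+=[2.8370, -0.7048]  P^+=[0.2026 0.0755; 0.0755 2.0374]
step 3: x^-=[3.3892, -0.7251]  P^-=[0.3841 -0.4368; -0.4368 3.2522]  S=[1.0467]  K=[0.4421; -0.9766]  nu=[-6.9397]  x^+=[0.3214, 6.0520]  P^+=[0.1795 0.0151; 0.0151 2.2540]
step 4: x^-=[-0.9650, 7.4600]  P^-=[0.3949 -0.5807; -0.5807 3.5724]  S=[1.1196]  K=[0.4460; -1.0930]  nu=[4.7378]  x^+=[1.1481, 2.2818]  P^+=[0.1721 -0.0349; -0.0349 2.2349]

innov = [4.7378]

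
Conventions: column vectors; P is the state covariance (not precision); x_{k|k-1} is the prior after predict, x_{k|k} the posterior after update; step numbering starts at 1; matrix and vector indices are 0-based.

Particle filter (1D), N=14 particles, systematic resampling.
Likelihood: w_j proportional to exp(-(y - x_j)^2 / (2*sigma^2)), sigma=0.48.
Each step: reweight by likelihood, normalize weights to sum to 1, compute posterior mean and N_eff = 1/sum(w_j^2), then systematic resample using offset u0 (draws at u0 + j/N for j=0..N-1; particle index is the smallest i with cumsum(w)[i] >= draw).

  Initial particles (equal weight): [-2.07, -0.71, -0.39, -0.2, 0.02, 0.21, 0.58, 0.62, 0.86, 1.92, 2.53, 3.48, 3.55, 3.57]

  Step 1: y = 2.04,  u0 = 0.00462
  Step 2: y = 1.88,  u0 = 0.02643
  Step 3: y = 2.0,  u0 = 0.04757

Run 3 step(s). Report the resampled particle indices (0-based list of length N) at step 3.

resampled_idx = [0, 1, 2, 3, 4, 5, 6, 6, 7, 8, 9, 10, 11, 13]

step 1: w=[0.0000, 0.0000, 0.0000, 0.0000, 0.0001, 0.0004, 0.0059, 0.0076, 0.0294, 0.5840, 0.3579, 0.0067, 0.0043, 0.0037]  mean=2.1121  Neff=2.1267  idx=[6, 9, 9, 9, 9, 9, 9, 9, 9, 10, 10, 10, 10, 10]
step 2: w=[0.0026, 0.0997, 0.0997, 0.0997, 0.0997, 0.0997, 0.0997, 0.0997, 0.0997, 0.0400, 0.0400, 0.0400, 0.0400, 0.0400]  mean=2.0385  Neff=11.4282  idx=[1, 1, 2, 3, 4, 4, 5, 6, 6, 7, 8, 9, 11, 12]
step 3: w=[0.0790, 0.0790, 0.0790, 0.0790, 0.0790, 0.0790, 0.0790, 0.0790, 0.0790, 0.0790, 0.0790, 0.0436, 0.0436, 0.0436]  mean=1.9997  Neff=13.4419  idx=[0, 1, 2, 3, 4, 5, 6, 6, 7, 8, 9, 10, 11, 13]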